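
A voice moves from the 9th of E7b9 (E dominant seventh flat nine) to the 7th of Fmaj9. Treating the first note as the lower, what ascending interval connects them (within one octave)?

major seventh

E7b9 (E dominant seventh flat nine) has F as its 9th, and Fmaj9 has E as its 7th.
Counting 7 letters and 11 half steps from F gives a major seventh.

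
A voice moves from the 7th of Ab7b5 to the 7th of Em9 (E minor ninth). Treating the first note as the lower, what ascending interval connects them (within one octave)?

augmented fifth

Ab7b5 has Gb as its 7th, and Em9 (E minor ninth) has D as its 7th.
Gb up to D is 8 semitones, a half step wider than a perfect fifth, so the interval is augmented.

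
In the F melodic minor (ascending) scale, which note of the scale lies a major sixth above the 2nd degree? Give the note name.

The scale is F G Ab Bb C D E.
The 2nd degree is G; a major sixth above that is E — scale degree 7.

E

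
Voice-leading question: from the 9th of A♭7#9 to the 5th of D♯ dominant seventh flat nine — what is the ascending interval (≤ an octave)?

major 7th

The 9th of A♭7#9 is B; the 5th of D♯ dominant seventh flat nine is A♯.
From B to A♯ is 11 semitones, exactly the major seventh.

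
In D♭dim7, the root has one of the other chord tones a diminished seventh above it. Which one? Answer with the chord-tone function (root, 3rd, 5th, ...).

7th

D♭°7 (D♭ diminished seventh) is spelled D♭, F♭, A𝄫, C𝄫.
The root is D♭. A diminished seventh above D♭ is C𝄫.
C𝄫 is the chord's 7th.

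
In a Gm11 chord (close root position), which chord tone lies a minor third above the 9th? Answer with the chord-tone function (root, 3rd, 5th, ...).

Spelling the chord: G, B♭, D, F, A, C.
The 9th is A. A minor third above A is C.
C is the chord's 11th.

11th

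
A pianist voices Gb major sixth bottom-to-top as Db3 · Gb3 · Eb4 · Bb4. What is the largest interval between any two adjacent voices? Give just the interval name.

Adjacent intervals: Db3→Gb3 = perfect fourth; Gb3→Eb4 = major sixth; Eb4→Bb4 = perfect fifth.
The largest is Gb3 to Eb4, a major sixth (9 semitones).

major sixth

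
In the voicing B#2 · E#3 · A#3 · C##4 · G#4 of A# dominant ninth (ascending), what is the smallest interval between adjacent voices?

Adjacent intervals: B#2→E#3 = perfect fourth; E#3→A#3 = perfect fourth; A#3→C##4 = major third; C##4→G#4 = diminished fifth.
The smallest is A#3 to C##4, a major third (4 semitones).

major third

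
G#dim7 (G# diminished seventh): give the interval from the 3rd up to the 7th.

Spelling the chord: G# B D F.
3rd = B; 7th = F.
From B to F: 6 semitones over a fifth = diminished.

d5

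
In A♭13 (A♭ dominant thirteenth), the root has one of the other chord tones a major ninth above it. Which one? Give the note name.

Bb

A♭13: A♭, C, E♭, G♭, B♭, F.
The root is A♭. A major ninth above A♭ is B♭.
B♭ is the chord's 9th.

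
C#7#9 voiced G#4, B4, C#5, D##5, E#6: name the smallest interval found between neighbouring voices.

Adjacent intervals: G#4→B4 = minor third; B4→C#5 = major second; C#5→D##5 = augmented second; D##5→E#6 = minor ninth.
The smallest is B4 to C#5, a major second (2 semitones).

major second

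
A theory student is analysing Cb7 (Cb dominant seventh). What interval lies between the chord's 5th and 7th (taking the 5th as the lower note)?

The chord tones of Cb7 are Cb Eb Gb Bbb.
So we need the interval from Gb up to Bbb.
From Gb to Bbb: 3 semitones over a third = minor.

minor third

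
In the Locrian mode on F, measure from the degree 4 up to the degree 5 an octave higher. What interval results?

minor 9th

F locrian: F Gb Ab Bb Cb Db Eb.
The degree 4 is Bb and the 5th scale degree (up an octave) is Cb.
From Bb to Cb: 13 semitones over a ninth = minor.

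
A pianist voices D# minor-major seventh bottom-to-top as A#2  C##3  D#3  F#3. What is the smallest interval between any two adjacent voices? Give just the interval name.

Adjacent intervals: A#2→C##3 = major third; C##3→D#3 = minor second; D#3→F#3 = minor third.
The smallest is C##3 to D#3, a minor second (1 semitone).

minor 2nd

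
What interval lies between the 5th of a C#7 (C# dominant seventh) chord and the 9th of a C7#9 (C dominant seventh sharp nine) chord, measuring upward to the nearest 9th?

The 5th of C#7 (C# dominant seventh) is G#; the 9th of C7#9 (C dominant seventh sharp nine) is D#.
Counting 5 letters and 7 half steps from G# gives a perfect fifth.

perfect fifth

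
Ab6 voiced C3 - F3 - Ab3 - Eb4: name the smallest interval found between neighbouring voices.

Adjacent intervals: C3→F3 = perfect fourth; F3→Ab3 = minor third; Ab3→Eb4 = perfect fifth.
The smallest is F3 to Ab3, a minor third (3 semitones).

m3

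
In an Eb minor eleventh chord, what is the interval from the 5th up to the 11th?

minor 7th

The chord tones of Ebm11 are Eb-Gb-Bb-Db-F-Ab.
So we need the interval from Bb up to Ab.
Bb up to Ab is 10 semitones, a half step narrower than a major seventh, so the interval is minor.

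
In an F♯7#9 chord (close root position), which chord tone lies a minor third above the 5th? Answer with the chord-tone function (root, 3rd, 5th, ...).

Spelling the chord: F♯, A♯, C♯, E, G𝄪.
The 5th is C♯. A minor third above C♯ is E.
E is the chord's 7th.

7th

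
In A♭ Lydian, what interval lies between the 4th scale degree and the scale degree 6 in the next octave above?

Spelling A♭ Lydian: A♭ B♭ C D E♭ F G.
So we need the interval from D up to F.
D up to F is 15 semitones, a half step narrower than a major tenth, so the interval is minor.

minor tenth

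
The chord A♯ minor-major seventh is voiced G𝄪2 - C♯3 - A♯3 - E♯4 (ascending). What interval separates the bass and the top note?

The outer voices are G𝄪2 and E♯4.
G𝄪 up to E♯ is 20 semitones, a half step narrower than a major thirteenth, so the interval is minor.

minor 13th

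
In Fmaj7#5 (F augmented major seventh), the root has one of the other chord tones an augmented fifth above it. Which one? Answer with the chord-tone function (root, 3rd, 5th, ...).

Spelling the chord: F–A–C♯–E.
The root is F. An augmented fifth above F is C♯.
C♯ is the chord's 5th.

5th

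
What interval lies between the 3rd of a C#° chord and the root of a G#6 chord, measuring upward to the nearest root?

The 3rd of C#° is E; the root of G#6 is G#.
Counting 3 letters and 4 half steps from E gives a major third.

M3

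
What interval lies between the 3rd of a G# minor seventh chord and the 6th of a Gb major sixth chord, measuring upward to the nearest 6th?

diminished fourth

G# minor seventh has B as its 3rd, and Gb major sixth has Eb as its 6th.
From B to Eb: 4 semitones over a fourth = diminished.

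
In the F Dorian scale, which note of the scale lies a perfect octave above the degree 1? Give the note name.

The scale is F G Ab Bb C D Eb.
The degree 1 is F; a perfect octave above that is F — scale degree 1.

F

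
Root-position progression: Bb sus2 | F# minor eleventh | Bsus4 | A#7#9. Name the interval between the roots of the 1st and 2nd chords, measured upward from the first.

augmented fifth

The roots are Bb and F#.
From Bb to F#: 8 semitones over a fifth = augmented.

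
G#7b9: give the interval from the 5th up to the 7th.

minor 3rd

G# dominant seventh flat nine: G#, B#, D#, F#, A.
The 5th is D# and the 7th is F#.
3 letter names make it a third; at 3 semitones (a half step narrower than major) the quality is minor.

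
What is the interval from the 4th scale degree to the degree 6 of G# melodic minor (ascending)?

M3

Spelling G# melodic minor (ascending): G# A# B C# D# E# F##.
4th scale degree = C#; scale degree 6 = E#.
From C# to E# is 4 semitones, exactly the major third.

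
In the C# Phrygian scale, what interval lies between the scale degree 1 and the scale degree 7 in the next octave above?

C# phrygian: C# D E F# G# A B.
The scale degree 1 is C# and the degree 7 (up an octave) is B.
From C# to B: 22 semitones over a fourteenth = minor.

minor 14th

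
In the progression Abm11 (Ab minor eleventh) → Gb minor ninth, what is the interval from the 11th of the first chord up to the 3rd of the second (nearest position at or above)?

The 11th of Abm11 (Ab minor eleventh) is Db; the 3rd of Gb minor ninth is Bbb.
Db up to Bbb is 8 semitones, a half step narrower than a major sixth, so the interval is minor.

m6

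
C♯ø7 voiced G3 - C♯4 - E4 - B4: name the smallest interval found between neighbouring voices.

minor third

Adjacent intervals: G3→C♯4 = augmented fourth; C♯4→E4 = minor third; E4→B4 = perfect fifth.
The smallest is C♯4 to E4, a minor third (3 semitones).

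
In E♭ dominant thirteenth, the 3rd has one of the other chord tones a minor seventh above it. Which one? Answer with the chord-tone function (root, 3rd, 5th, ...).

9th

E♭13 is spelled E♭-G-B♭-D♭-F-C.
The 3rd is G. A minor seventh above G is F.
F is the chord's 9th.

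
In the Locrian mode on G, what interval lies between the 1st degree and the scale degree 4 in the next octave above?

Spelling the Locrian mode on G: G Ab Bb C Db Eb F.
The 1st degree is G and the 4th scale degree (up an octave) is C.
G up to C spans 11 letter names and 17 semitones — a perfect eleventh.

perfect 11th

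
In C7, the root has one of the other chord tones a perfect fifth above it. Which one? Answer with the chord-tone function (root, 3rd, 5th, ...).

The chord tones of C dominant seventh are C E G B♭.
The root is C. A perfect fifth above C is G.
G is the chord's 5th.

5th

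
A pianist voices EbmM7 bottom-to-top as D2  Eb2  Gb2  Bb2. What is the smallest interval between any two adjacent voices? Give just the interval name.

Adjacent intervals: D2→Eb2 = minor second; Eb2→Gb2 = minor third; Gb2→Bb2 = major third.
The smallest is D2 to Eb2, a minor second (1 semitone).

minor second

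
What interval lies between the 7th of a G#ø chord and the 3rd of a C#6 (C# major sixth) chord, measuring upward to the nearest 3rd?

G#ø has F# as its 7th, and C#6 (C# major sixth) has E# as its 3rd.
Counting 7 letters and 11 half steps from F# gives a major seventh.

major seventh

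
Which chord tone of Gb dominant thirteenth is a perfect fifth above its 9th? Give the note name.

Gb13 is spelled Gb Bb Db Fb Ab Eb.
The 9th is Ab. A perfect fifth above Ab is Eb.
Eb is the chord's 13th.

Eb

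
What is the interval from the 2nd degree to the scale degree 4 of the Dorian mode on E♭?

E♭ dorian: E♭ F G♭ A♭ B♭ C D♭.
2nd degree = F; scale degree 4 = A♭.
From F to A♭: 3 semitones over a third = minor.

minor third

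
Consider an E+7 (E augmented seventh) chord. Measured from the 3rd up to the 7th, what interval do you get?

diminished 5th

E augmented seventh: E-G#-B#-D.
So we need the interval from G# up to D.
5 letter names make it a fifth; at 6 semitones (a half step narrower than perfect) the quality is diminished.
This 3–7 tritone is the characteristic tension at the heart of the dominant sound.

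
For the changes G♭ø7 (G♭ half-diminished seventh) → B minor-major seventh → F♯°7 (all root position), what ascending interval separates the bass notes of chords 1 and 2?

augmented third

The roots are G♭ and B.
G♭ up to B is 5 semitones, a half step wider than a major third, so the interval is augmented.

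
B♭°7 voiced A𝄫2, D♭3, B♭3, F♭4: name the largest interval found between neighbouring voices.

Adjacent intervals: A𝄫2→D♭3 = augmented fourth; D♭3→B♭3 = major sixth; B♭3→F♭4 = diminished fifth.
The largest is D♭3 to B♭3, a major sixth (9 semitones).

major sixth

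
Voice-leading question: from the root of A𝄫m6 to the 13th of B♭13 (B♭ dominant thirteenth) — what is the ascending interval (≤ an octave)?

A𝄫m6 has A𝄫 as its root, and B♭13 (B♭ dominant thirteenth) has G as its 13th.
A𝄫 up to G is 12 semitones, a half step wider than a major seventh, so the interval is augmented.

augmented seventh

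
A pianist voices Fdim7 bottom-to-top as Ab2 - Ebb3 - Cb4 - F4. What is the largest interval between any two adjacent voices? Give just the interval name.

major sixth

Adjacent intervals: Ab2→Ebb3 = diminished fifth; Ebb3→Cb4 = major sixth; Cb4→F4 = augmented fourth.
The largest is Ebb3 to Cb4, a major sixth (9 semitones).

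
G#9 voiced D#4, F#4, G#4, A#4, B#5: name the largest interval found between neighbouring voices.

Adjacent intervals: D#4→F#4 = minor third; F#4→G#4 = major second; G#4→A#4 = major second; A#4→B#5 = major ninth.
The largest is A#4 to B#5, a major ninth (14 semitones).

major ninth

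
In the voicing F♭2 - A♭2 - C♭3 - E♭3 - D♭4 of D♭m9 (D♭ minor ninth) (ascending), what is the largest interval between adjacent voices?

minor seventh

Adjacent intervals: F♭2→A♭2 = major third; A♭2→C♭3 = minor third; C♭3→E♭3 = major third; E♭3→D♭4 = minor seventh.
The largest is E♭3 to D♭4, a minor seventh (10 semitones).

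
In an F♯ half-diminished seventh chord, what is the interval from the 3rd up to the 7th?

perfect fifth

Spelling the chord: F♯-A-C-E.
That puts A below E.
A up to E spans 5 letter names and 7 semitones — a perfect fifth.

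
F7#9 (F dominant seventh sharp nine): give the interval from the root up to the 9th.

F7#9 is spelled F, A, C, Eb, G#.
That puts F below G#.
From F to G#: 15 semitones over a ninth = augmented.

A9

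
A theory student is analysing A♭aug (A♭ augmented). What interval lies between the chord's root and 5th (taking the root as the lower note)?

A♭+: A♭-C-E.
That puts A♭ below E.
5 letter names make it a fifth; at 8 semitones (a half step wider than perfect) the quality is augmented.

A5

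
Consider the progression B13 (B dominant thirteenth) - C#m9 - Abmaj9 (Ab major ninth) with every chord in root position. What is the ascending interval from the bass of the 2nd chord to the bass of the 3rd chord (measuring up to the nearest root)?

The roots are C# and Ab.
From C# to Ab: 7 semitones over a sixth = diminished.

diminished sixth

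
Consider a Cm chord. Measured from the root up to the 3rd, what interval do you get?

m3

Cmin: C–Eb–G.
That puts C below Eb.
C up to Eb is 3 semitones, a half step narrower than a major third, so the interval is minor.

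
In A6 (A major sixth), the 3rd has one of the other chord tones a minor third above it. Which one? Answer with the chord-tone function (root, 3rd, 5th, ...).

A major sixth: A, C#, E, F#.
The 3rd is C#. A minor third above C# is E.
E is the chord's 5th.

5th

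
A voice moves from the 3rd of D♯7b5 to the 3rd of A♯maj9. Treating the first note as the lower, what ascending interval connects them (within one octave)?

P5

The 3rd of D♯7b5 is F𝄪; the 3rd of A♯maj9 is C𝄪.
F𝄪 up to C𝄪 spans 5 letter names and 7 semitones — a perfect fifth.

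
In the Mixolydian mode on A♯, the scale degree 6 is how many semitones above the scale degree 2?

7

The scale is A♯ B♯ C𝄪 D♯ E♯ F𝄪 G♯.
B♯ up to F𝄪 is a perfect fifth — 7 semitones.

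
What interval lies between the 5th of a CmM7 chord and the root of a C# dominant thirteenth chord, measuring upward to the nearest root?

augmented 4th

CmM7 has G as its 5th, and C# dominant thirteenth has C# as its root.
4 letter names make it a fourth; at 6 semitones (a half step wider than perfect) the quality is augmented.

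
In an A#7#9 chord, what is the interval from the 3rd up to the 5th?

A#7#9 is spelled A# C## E# G# B##.
So we need the interval from C## up to E#.
C## up to E# is 3 semitones, a half step narrower than a major third, so the interval is minor.

minor third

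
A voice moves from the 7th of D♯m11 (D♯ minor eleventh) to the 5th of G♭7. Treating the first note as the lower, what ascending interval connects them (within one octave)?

d2

D♯m11 (D♯ minor eleventh) has C♯ as its 7th, and G♭7 has D♭ as its 5th.
From C♯ to D♭: 0 semitones over a second = diminished.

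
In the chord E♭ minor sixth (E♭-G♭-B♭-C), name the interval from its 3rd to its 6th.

So we need the interval from G♭ up to C.
4 letter names make it a fourth; at 6 semitones (a half step wider than perfect) the quality is augmented.

augmented fourth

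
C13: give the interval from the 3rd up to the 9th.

minor seventh

C dominant thirteenth is spelled C E G Bb D A.
The 3rd is E and the 9th is D.
7 letter names make it a seventh; at 10 semitones (a half step narrower than major) the quality is minor.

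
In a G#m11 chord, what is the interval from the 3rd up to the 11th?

major ninth

G#m11: G#, B, D#, F#, A#, C#.
The 3rd is B and the 11th is C#.
Counting 9 letters and 14 half steps from B gives a major ninth.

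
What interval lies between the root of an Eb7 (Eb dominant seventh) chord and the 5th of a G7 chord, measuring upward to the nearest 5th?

major seventh

Eb7 (Eb dominant seventh) has Eb as its root, and G7 has D as its 5th.
Eb up to D spans 7 letter names and 11 semitones — a major seventh.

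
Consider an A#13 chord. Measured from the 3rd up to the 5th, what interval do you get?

Spelling the chord: A#-C##-E#-G#-B#-F##.
3rd = C##; 5th = E#.
C## up to E# is 3 semitones, a half step narrower than a major third, so the interval is minor.

minor third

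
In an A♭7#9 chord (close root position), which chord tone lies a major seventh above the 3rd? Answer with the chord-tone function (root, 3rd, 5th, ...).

9th

A♭7#9 (A♭ dominant seventh sharp nine) is spelled A♭–C–E♭–G♭–B.
The 3rd is C. A major seventh above C is B.
B is the chord's 9th.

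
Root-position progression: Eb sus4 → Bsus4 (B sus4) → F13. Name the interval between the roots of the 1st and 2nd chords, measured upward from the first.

augmented fifth

The roots are Eb and B.
5 letter names make it a fifth; at 8 semitones (a half step wider than perfect) the quality is augmented.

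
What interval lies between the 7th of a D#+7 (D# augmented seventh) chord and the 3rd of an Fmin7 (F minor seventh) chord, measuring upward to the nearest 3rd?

D#+7 (D# augmented seventh) has C# as its 7th, and Fmin7 (F minor seventh) has Ab as its 3rd.
From C# to Ab: 7 semitones over a sixth = diminished.

diminished sixth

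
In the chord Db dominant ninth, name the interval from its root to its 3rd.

major third

The chord tones of Db9 are Db, F, Ab, Cb, Eb.
So we need the interval from Db up to F.
Db up to F spans 3 letter names and 4 semitones — a major third.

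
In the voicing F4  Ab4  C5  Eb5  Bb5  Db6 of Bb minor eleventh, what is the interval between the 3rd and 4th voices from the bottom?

Those voices are C5 and Eb5.
From C to Eb: 3 semitones over a third = minor.

minor 3rd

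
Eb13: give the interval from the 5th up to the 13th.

major 9th

Spelling the chord: Eb–G–Bb–Db–F–C.
5th = Bb; 13th = C.
Bb up to C spans 9 letter names and 14 semitones — a major ninth.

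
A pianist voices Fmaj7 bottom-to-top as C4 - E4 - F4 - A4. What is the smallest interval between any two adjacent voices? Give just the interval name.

minor second

Adjacent intervals: C4→E4 = major third; E4→F4 = minor second; F4→A4 = major third.
The smallest is E4 to F4, a minor second (1 semitone).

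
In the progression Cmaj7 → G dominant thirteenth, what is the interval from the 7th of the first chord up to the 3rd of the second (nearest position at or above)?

perfect unison

Cmaj7 has B as its 7th, and G dominant thirteenth has B as its 3rd.
From B to B is 0 semitones, exactly the perfect unison.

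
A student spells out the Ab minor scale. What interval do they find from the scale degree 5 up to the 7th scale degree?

minor third

Ab natural minor: Ab Bb Cb Db Eb Fb Gb.
The scale degree 5 is Eb and the degree 7 is Gb.
3 letter names make it a third; at 3 semitones (a half step narrower than major) the quality is minor.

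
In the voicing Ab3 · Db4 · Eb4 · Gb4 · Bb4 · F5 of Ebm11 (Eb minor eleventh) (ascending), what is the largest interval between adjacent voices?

perfect fifth

Adjacent intervals: Ab3→Db4 = perfect fourth; Db4→Eb4 = major second; Eb4→Gb4 = minor third; Gb4→Bb4 = major third; Bb4→F5 = perfect fifth.
The largest is Bb4 to F5, a perfect fifth (7 semitones).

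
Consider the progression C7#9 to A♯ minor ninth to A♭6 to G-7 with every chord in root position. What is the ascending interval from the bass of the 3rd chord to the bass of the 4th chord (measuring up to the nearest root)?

The roots are A♭ and G.
A♭ up to G spans 7 letter names and 11 semitones — a major seventh.

M7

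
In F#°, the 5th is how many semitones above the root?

6

F#dim: F# A C.
F# to C is a diminished fifth: 6 semitones.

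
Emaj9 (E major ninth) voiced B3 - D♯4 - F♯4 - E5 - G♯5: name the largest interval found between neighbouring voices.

Adjacent intervals: B3→D♯4 = major third; D♯4→F♯4 = minor third; F♯4→E5 = minor seventh; E5→G♯5 = major third.
The largest is F♯4 to E5, a minor seventh (10 semitones).

minor 7th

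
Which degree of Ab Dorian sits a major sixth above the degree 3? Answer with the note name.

Ab

The scale is Ab Bb Cb Db Eb F Gb.
The degree 3 is Cb; a major sixth above that is Ab — scale degree 1.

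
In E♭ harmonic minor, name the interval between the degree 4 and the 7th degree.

E♭ harmonic minor: E♭ F G♭ A♭ B♭ C♭ D.
That puts A♭ below D.
From A♭ to D: 6 semitones over a fourth = augmented.

augmented 4th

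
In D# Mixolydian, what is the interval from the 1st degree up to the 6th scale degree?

major sixth

The scale runs D# E# F## G# A# B# C#.
The 1st degree is D# and the 6th degree is B#.
From D# to B# is 9 semitones, exactly the major sixth.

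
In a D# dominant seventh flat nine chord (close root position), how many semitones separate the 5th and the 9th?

6

D#7b9 (D# dominant seventh flat nine): D#-F##-A#-C#-E.
A# to E is a diminished fifth: 6 semitones.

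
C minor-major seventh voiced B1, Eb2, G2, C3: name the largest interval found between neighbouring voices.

perfect 4th

Adjacent intervals: B1→Eb2 = diminished fourth; Eb2→G2 = major third; G2→C3 = perfect fourth.
The largest is G2 to C3, a perfect fourth (5 semitones).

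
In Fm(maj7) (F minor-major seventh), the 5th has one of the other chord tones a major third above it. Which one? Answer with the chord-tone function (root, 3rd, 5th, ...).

The chord tones of Fm(maj7) are F Ab C E.
The 5th is C. A major third above C is E.
E is the chord's 7th.

7th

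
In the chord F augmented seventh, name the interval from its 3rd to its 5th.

M3

F7#5: F A C# Eb.
3rd = A; 5th = C#.
From A to C# is 4 semitones, exactly the major third.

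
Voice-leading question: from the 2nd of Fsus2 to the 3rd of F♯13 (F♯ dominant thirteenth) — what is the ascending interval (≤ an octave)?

augmented second

The 2nd of Fsus2 is G; the 3rd of F♯13 (F♯ dominant thirteenth) is A♯.
From G to A♯: 3 semitones over a second = augmented.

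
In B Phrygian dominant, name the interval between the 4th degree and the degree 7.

B phrygian dominant: B C D# E F# G A.
That puts E below A.
Counting 4 letters and 5 half steps from E gives a perfect fourth.

perfect 4th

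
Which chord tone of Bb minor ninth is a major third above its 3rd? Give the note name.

Bb minor ninth is spelled Bb, Db, F, Ab, C.
The 3rd is Db. A major third above Db is F.
F is the chord's 5th.

F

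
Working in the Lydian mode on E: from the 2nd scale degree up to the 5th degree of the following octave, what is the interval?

perfect 11th

Spelling the Lydian mode on E: E F♯ G♯ A♯ B C♯ D♯.
That puts F♯ below B.
F♯ up to B spans 11 letter names and 17 semitones — a perfect eleventh.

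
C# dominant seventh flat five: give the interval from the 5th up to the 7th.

major 3rd

The chord tones of C#7b5 are C#-E#-G-B.
That puts G below B.
G up to B spans 3 letter names and 4 semitones — a major third.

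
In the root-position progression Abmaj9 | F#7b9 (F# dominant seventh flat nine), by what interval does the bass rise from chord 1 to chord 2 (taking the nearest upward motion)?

The roots are Ab and F#.
Ab up to F# is 10 semitones, a half step wider than a major sixth, so the interval is augmented.

augmented 6th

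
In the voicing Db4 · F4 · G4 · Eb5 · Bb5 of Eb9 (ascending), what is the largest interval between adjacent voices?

minor sixth

Adjacent intervals: Db4→F4 = major third; F4→G4 = major second; G4→Eb5 = minor sixth; Eb5→Bb5 = perfect fifth.
The largest is G4 to Eb5, a minor sixth (8 semitones).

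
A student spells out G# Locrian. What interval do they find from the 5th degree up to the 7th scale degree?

The scale runs G# A B C# D E F#.
The 5th degree is D and the degree 7 is F#.
D up to F# spans 3 letter names and 4 semitones — a major third.

major 3rd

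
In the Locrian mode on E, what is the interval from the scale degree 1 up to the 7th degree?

E locrian: E F G A Bb C D.
That puts E below D.
From E to D: 10 semitones over a seventh = minor.

m7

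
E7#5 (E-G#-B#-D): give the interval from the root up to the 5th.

That puts E below B#.
From E to B#: 8 semitones over a fifth = augmented.

augmented fifth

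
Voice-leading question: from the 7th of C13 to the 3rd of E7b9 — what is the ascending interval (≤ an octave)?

A6

The 7th of C13 is Bb; the 3rd of E7b9 is G#.
Bb up to G# is 10 semitones, a half step wider than a major sixth, so the interval is augmented.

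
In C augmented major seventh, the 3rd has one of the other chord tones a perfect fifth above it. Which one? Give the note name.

C+maj7: C E G♯ B.
The 3rd is E. A perfect fifth above E is B.
B is the chord's 7th.

B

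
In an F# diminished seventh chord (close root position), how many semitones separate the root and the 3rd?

3

Spelling the chord: F#, A, C, Eb.
F# to A is a minor third: 3 semitones.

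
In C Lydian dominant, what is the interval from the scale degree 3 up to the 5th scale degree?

minor third

C lydian dominant: C D E F# G A Bb.
So we need the interval from E up to G.
E up to G is 3 semitones, a half step narrower than a major third, so the interval is minor.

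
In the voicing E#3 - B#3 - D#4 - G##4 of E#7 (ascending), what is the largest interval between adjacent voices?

perfect 5th

Adjacent intervals: E#3→B#3 = perfect fifth; B#3→D#4 = minor third; D#4→G##4 = augmented fourth.
The largest is E#3 to B#3, a perfect fifth (7 semitones).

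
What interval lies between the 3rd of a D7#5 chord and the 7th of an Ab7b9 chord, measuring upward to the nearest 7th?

diminished second

D7#5 has F# as its 3rd, and Ab7b9 has Gb as its 7th.
2 letter names make it a second; at 0 semitones (a whole step narrower than major) the quality is diminished.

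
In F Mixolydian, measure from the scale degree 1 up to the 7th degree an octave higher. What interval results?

m14

The scale runs F G A B♭ C D E♭.
That puts F below E♭.
From F to E♭: 22 semitones over a fourteenth = minor.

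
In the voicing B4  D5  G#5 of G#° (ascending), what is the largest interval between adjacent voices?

augmented 4th

Adjacent intervals: B4→D5 = minor third; D5→G#5 = augmented fourth.
The largest is D5 to G#5, an augmented fourth (6 semitones).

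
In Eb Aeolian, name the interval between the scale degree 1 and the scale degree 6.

minor sixth

The scale runs Eb F Gb Ab Bb Cb Db.
So we need the interval from Eb up to Cb.
6 letter names make it a sixth; at 8 semitones (a half step narrower than major) the quality is minor.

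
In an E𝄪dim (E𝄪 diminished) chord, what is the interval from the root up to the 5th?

diminished fifth

E𝄪dim: E𝄪 G𝄪 B♯.
The root is E𝄪 and the 5th is B♯.
5 letter names make it a fifth; at 6 semitones (a half step narrower than perfect) the quality is diminished.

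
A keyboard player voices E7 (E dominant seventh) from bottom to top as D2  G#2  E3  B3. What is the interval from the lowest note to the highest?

major thirteenth

The outer voices are D2 and B3.
D up to B spans 13 letter names and 21 semitones — a major thirteenth.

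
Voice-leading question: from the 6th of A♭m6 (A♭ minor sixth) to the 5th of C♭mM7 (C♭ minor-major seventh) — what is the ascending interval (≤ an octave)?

minor 2nd

A♭m6 (A♭ minor sixth) has F as its 6th, and C♭mM7 (C♭ minor-major seventh) has G♭ as its 5th.
2 letter names make it a second; at 1 semitone (a half step narrower than major) the quality is minor.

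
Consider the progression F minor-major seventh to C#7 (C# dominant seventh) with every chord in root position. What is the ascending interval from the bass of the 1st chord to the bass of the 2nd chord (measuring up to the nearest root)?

The roots are F and C#.
F up to C# is 8 semitones, a half step wider than a perfect fifth, so the interval is augmented.

augmented fifth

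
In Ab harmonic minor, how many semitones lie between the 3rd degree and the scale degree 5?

4

The scale is Ab Bb Cb Db Eb Fb G.
Cb up to Eb is a major third — 4 semitones.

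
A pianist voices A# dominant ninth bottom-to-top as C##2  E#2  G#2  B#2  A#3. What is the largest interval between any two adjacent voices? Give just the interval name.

minor seventh

Adjacent intervals: C##2→E#2 = minor third; E#2→G#2 = minor third; G#2→B#2 = major third; B#2→A#3 = minor seventh.
The largest is B#2 to A#3, a minor seventh (10 semitones).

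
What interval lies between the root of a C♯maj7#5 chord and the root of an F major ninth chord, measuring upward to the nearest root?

diminished 4th

C♯maj7#5 has C♯ as its root, and F major ninth has F as its root.
C♯ up to F is 4 semitones, a half step narrower than a perfect fourth, so the interval is diminished.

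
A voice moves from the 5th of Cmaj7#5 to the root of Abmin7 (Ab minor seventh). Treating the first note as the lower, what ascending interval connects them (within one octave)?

diminished second

Cmaj7#5 has G# as its 5th, and Abmin7 (Ab minor seventh) has Ab as its root.
2 letter names make it a second; at 0 semitones (a whole step narrower than major) the quality is diminished.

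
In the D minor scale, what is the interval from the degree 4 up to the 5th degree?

major second

Spelling the D minor scale: D E F G A B♭ C.
That puts G below A.
G up to A spans 2 letter names and 2 semitones — a major second.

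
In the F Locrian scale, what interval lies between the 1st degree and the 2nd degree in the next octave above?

The scale runs F Gb Ab Bb Cb Db Eb.
That puts F below Gb.
From F to Gb: 13 semitones over a ninth = minor.

minor ninth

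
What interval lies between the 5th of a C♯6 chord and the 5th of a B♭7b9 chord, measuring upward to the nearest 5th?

The 5th of C♯6 is G♯; the 5th of B♭7b9 is F.
G♯ up to F is 9 semitones, a whole step narrower than a major seventh, so the interval is diminished.

diminished 7th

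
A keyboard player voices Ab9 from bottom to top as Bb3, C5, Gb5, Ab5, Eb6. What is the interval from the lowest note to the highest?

The outer voices are Bb3 and Eb6.
From Bb to Eb is 29 semitones, exactly the perfect 18th.

perfect 18th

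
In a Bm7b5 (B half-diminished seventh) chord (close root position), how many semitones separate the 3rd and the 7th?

7

Spelling the chord: B, D, F, A.
D to A is a perfect fifth: 7 semitones.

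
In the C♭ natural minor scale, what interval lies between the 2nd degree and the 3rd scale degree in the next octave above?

minor ninth

The scale runs C♭ D♭ E𝄫 F♭ G♭ A𝄫 B𝄫.
2nd degree = D♭; scale degree 3 (up an octave) = E𝄫.
D♭ up to E𝄫 is 13 semitones, a half step narrower than a major ninth, so the interval is minor.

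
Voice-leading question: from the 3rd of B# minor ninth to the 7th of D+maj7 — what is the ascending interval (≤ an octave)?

B# minor ninth has D# as its 3rd, and D+maj7 has C# as its 7th.
7 letter names make it a seventh; at 10 semitones (a half step narrower than major) the quality is minor.

m7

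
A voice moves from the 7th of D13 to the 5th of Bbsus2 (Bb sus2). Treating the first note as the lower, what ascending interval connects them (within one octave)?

perfect fourth

The 7th of D13 is C; the 5th of Bbsus2 (Bb sus2) is F.
C up to F spans 4 letter names and 5 semitones — a perfect fourth.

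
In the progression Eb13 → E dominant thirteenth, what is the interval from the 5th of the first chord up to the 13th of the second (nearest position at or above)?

Eb13 has Bb as its 5th, and E dominant thirteenth has C# as its 13th.
2 letter names make it a second; at 3 semitones (a half step wider than major) the quality is augmented.

augmented second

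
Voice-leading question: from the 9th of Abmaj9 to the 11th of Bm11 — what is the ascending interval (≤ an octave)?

augmented 4th

The 9th of Abmaj9 is Bb; the 11th of Bm11 is E.
4 letter names make it a fourth; at 6 semitones (a half step wider than perfect) the quality is augmented.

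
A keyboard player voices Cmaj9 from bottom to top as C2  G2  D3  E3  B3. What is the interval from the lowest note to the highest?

The outer voices are C2 and B3.
From C to B is 23 semitones, exactly the major fourteenth.

major fourteenth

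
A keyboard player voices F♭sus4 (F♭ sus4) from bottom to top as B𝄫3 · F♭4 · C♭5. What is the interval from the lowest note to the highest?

major 9th

The outer voices are B𝄫3 and C♭5.
From B𝄫 to C♭ is 14 semitones, exactly the major ninth.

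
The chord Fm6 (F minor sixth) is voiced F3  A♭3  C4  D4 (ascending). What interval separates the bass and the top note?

M6

The outer voices are F3 and D4.
From F to D is 9 semitones, exactly the major sixth.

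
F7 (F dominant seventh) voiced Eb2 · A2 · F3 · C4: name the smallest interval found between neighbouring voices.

Adjacent intervals: Eb2→A2 = augmented fourth; A2→F3 = minor sixth; F3→C4 = perfect fifth.
The smallest is Eb2 to A2, an augmented fourth (6 semitones).

augmented 4th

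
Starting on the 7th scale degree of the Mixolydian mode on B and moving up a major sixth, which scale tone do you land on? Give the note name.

F#

The scale is B C♯ D♯ E F♯ G♯ A.
The 7th scale degree is A; a major sixth above that is F♯ — scale degree 5.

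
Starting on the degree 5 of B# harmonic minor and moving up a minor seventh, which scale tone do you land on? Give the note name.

The scale is B# C## D# E# F## G# A##.
The degree 5 is F##; a minor seventh above that is E# — scale degree 4.

E#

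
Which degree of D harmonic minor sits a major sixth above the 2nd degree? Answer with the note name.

The scale is D E F G A Bb C#.
The 2nd degree is E; a major sixth above that is C# — scale degree 7.

C#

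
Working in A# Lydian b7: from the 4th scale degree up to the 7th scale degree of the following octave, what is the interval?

d11

Spelling A# Lydian b7: A# B# C## D## E# F## G#.
4th scale degree = D##; 7th degree (up an octave) = G#.
11 letter names make it an eleventh; at 16 semitones (a half step narrower than perfect) the quality is diminished.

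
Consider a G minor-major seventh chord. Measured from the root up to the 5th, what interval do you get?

GmM7 is spelled G B♭ D F♯.
Root = G; 5th = D.
Counting 5 letters and 7 half steps from G gives a perfect fifth.

perfect 5th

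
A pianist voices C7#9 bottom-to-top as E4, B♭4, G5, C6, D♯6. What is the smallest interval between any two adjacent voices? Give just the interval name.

Adjacent intervals: E4→B♭4 = diminished fifth; B♭4→G5 = major sixth; G5→C6 = perfect fourth; C6→D♯6 = augmented second.
The smallest is C6 to D♯6, an augmented second (3 semitones).

augmented 2nd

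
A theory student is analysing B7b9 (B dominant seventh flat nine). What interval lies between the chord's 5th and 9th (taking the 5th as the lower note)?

diminished 5th

B dominant seventh flat nine: B–D#–F#–A–C.
The 5th is F# and the 9th is C.
F# up to C is 6 semitones, a half step narrower than a perfect fifth, so the interval is diminished.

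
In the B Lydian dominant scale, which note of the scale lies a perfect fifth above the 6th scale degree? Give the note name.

The scale is B C# D# E# F# G# A.
The 6th scale degree is G#; a perfect fifth above that is D# — scale degree 3.

D#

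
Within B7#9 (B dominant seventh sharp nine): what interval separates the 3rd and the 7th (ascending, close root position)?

Spelling the chord: B D# F# A C##.
3rd = D#; 7th = A.
D# up to A is 6 semitones, a half step narrower than a perfect fifth, so the interval is diminished.

diminished 5th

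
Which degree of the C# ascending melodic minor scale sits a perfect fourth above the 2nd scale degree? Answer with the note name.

G#

The scale is C# D# E F# G# A# B#.
The 2nd scale degree is D#; a perfect fourth above that is G# — scale degree 5.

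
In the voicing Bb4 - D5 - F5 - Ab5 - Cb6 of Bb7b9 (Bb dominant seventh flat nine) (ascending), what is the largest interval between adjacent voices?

major 3rd

Adjacent intervals: Bb4→D5 = major third; D5→F5 = minor third; F5→Ab5 = minor third; Ab5→Cb6 = minor third.
The largest is Bb4 to D5, a major third (4 semitones).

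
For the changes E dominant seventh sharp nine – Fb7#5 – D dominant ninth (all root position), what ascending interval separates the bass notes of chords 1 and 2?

diminished second

The roots are E and Fb.
2 letter names make it a second; at 0 semitones (a whole step narrower than major) the quality is diminished.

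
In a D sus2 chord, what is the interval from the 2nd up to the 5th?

perfect fourth

The chord tones of D sus2 are D-E-A.
So we need the interval from E up to A.
E up to A spans 4 letter names and 5 semitones — a perfect fourth.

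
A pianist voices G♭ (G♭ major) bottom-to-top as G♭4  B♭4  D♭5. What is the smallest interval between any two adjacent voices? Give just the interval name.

Adjacent intervals: G♭4→B♭4 = major third; B♭4→D♭5 = minor third.
The smallest is B♭4 to D♭5, a minor third (3 semitones).

minor third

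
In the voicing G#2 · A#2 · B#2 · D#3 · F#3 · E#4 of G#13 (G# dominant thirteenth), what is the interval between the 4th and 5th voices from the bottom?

minor 3rd

Those voices are D#3 and F#3.
D# up to F# is 3 semitones, a half step narrower than a major third, so the interval is minor.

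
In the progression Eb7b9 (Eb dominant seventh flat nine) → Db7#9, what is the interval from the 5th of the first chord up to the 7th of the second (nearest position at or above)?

The 5th of Eb7b9 (Eb dominant seventh flat nine) is Bb; the 7th of Db7#9 is Cb.
From Bb to Cb: 1 semitone over a second = minor.

minor second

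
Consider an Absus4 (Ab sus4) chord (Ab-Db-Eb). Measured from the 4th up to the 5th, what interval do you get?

So we need the interval from Db up to Eb.
Counting 2 letters and 2 half steps from Db gives a major second.

major second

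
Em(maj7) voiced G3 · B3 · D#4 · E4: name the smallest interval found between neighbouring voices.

Adjacent intervals: G3→B3 = major third; B3→D#4 = major third; D#4→E4 = minor second.
The smallest is D#4 to E4, a minor second (1 semitone).

minor second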